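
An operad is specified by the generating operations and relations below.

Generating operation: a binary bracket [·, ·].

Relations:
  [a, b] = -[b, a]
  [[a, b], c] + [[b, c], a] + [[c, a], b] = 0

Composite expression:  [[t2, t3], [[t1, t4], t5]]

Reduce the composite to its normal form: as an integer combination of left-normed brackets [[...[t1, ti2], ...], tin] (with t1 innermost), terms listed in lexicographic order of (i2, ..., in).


Skip Jacobi rewriting: expand, keep t1-initial words, read off terms.
Composite bracket: [[t2, t3], [[t1, t4], t5]]
Full expansion: 16 signed words from ab - ba (2^4 = 16).
Words beginning with t1 determine it all:
  t1t4t5t2t3 appears with sign -1, giving the term -[[[[t1, t4], t5], t2], t3]
  t1t4t5t3t2 appears with sign +1, giving the term +[[[[t1, t4], t5], t3], t2]

-[[[[t1, t4], t5], t2], t3] + [[[[t1, t4], t5], t3], t2]


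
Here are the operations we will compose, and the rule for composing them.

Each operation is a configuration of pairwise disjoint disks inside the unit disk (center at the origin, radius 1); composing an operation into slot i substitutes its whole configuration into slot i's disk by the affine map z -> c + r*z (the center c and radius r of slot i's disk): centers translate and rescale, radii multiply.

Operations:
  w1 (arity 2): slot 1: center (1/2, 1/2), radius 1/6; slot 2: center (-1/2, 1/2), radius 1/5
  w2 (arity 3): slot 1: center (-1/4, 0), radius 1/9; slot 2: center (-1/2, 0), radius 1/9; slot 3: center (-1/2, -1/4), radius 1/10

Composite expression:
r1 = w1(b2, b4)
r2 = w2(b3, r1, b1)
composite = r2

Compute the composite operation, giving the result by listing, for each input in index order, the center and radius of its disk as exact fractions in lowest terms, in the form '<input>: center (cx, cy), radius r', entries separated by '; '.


b1: center (-1/2, -1/4), radius 1/10; b2: center (-4/9, 1/18), radius 1/54; b3: center (-1/4, 0), radius 1/9; b4: center (-5/9, 1/18), radius 1/45

Affine substitution under w2: radii multiply and b-centers shift.
b3: after 1 affine step, its disk has center (-1/4, 0), radius 1/9
b2: after 2 affine steps, its disk has center (-4/9, 1/18), radius 1/54
b4: after 2 affine steps, its disk has center (-5/9, 1/18), radius 1/45
b1: after 1 affine step, its disk has center (-1/2, -1/4), radius 1/10


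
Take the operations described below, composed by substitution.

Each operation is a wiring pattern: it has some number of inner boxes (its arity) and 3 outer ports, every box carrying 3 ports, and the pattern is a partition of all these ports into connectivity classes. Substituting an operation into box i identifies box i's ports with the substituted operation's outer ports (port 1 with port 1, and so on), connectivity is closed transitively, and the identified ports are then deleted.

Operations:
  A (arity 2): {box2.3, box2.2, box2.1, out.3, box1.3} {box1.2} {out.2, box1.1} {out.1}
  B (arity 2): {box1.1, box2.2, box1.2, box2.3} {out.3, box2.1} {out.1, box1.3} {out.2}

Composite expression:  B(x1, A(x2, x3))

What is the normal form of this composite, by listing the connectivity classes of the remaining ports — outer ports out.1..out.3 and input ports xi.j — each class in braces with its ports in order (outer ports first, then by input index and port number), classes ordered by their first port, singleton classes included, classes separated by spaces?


Treat the ports identified at B as solder joints: merge, then drop.
the subtree at A composes to {out.1} {out.2, x2.1} {out.3, x2.3, x3.1, x3.2, x3.3} {x2.2} on (x2, x3); out.j = own outer ports
the subtree at B composes to {out.1, x1.3} {out.2} {out.3} {x1.1, x1.2, x2.1, x2.3, x3.1, x3.2, x3.3} {x2.2} on (x1, x2, x3); out.j = own outer ports

{out.1, x1.3} {out.2} {out.3} {x1.1, x1.2, x2.1, x2.3, x3.1, x3.2, x3.3} {x2.2}


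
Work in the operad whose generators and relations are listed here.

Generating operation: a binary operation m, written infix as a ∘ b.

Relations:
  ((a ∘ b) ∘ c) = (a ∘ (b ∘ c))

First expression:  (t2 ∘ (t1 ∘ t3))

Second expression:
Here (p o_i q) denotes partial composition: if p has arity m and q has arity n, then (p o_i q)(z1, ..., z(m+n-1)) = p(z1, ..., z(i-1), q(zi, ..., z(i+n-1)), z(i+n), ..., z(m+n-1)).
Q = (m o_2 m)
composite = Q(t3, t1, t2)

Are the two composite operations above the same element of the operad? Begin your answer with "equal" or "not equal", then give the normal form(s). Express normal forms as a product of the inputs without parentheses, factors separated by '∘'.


not equal: they reduce to t2 ∘ t1 ∘ t3 and t3 ∘ t1 ∘ t2

The first expression, normalized: t2 ∘ t1 ∘ t3
The second expression, normalized: t3 ∘ t1 ∘ t2
They disagree, so not equal.


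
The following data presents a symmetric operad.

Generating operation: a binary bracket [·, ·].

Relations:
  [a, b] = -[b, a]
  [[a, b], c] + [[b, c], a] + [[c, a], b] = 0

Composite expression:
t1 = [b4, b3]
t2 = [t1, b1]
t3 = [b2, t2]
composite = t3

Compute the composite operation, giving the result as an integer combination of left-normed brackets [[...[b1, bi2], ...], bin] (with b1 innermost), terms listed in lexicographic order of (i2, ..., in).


-[[[b1, b3], b4], b2] + [[[b1, b4], b3], b2]

A multilinear Lie element is pinned by b1-initial words (b1 innermost).
Composite bracket: [b2, [[b4, b3], b1]]
Under [a, b] = ab - ba we get 8 signed associative words (2^3 = 8).
Coefficients come from the b1-initial words:
  sign of b1b3b4b2 is -1, so it contributes -[[[b1, b3], b4], b2]
  sign of b1b4b3b2 is +1, so it contributes +[[[b1, b4], b3], b2]


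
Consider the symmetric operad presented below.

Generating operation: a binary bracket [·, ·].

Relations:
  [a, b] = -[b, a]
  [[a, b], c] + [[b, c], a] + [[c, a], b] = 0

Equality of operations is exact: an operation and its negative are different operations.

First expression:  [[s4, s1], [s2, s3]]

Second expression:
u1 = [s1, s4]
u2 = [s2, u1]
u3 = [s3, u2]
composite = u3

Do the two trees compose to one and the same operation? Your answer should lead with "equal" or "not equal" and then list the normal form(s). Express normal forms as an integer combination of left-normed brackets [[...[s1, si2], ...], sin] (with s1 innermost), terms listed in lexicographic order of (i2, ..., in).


not equal: they reduce to -[[[s1, s4], s2], s3] + [[[s1, s4], s3], s2] and [[[s1, s4], s2], s3]

The first expression reduces to -[[[s1, s4], s2], s3] + [[[s1, s4], s3], s2]
The second expression reduces to [[[s1, s4], s2], s3]
Distinct normal forms: not equal.


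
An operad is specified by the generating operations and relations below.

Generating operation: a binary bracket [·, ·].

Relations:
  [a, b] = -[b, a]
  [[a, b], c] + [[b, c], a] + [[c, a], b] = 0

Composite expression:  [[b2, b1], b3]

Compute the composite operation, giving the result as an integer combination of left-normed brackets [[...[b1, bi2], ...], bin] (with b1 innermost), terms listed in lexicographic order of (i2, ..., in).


Skip Jacobi rewriting: expand, keep b1-initial words, read off terms.
Composite bracket: [[b2, b1], b3]
Expanding via [a, b] = ab - ba: 4 signed words (2^2 = 4).
Coefficients come from the b1-initial words:
  the word b1b2b3 carries sign -1 and contributes -[[b1, b2], b3]

-[[b1, b2], b3]


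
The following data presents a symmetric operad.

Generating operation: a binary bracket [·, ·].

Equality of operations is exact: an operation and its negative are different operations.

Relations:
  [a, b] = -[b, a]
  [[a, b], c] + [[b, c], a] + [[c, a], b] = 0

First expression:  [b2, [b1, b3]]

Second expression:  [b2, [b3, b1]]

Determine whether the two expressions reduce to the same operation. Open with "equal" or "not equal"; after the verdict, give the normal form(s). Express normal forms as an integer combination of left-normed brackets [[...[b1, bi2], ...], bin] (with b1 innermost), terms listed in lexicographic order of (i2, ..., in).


In normal form, the first expression is -[[b1, b3], b2]
In normal form, the second expression is [[b1, b3], b2]
The normal forms differ: not equal.

not equal; the first gives -[[b1, b3], b2] and the second [[b1, b3], b2]


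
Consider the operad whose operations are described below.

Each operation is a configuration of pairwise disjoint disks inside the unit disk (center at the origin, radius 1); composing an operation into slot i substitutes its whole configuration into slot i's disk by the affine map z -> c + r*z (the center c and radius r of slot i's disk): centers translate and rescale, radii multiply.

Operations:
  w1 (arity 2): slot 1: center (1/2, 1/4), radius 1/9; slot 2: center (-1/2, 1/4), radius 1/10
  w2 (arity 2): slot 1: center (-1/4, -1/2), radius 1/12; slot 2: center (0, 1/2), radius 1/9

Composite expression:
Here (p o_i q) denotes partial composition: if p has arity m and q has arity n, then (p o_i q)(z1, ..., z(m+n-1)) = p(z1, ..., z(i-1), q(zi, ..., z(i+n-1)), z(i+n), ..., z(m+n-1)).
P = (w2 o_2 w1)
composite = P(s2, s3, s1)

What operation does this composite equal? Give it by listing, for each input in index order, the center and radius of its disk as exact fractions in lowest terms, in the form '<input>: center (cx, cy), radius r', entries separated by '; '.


s1: center (-1/18, 19/36), radius 1/90; s2: center (-1/4, -1/2), radius 1/12; s3: center (1/18, 19/36), radius 1/81


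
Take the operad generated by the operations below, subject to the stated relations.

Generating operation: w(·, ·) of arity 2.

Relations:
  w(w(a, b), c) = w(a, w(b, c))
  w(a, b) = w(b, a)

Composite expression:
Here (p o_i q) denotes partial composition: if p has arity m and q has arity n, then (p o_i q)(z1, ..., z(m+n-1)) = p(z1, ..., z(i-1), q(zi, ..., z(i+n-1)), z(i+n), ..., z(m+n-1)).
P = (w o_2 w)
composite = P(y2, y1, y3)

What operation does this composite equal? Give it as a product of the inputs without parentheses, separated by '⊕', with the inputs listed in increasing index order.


y1 ⊕ y2 ⊕ y3

Both nesting and order wash out for w; what remains is which y's occur.
w(y1, y3) spells out as y1 ⊕ y3
w(y2, w(y1, y3)) spells out as y2 ⊕ y1 ⊕ y3
commutativity sorts the factors: y1 ⊕ y2 ⊕ y3


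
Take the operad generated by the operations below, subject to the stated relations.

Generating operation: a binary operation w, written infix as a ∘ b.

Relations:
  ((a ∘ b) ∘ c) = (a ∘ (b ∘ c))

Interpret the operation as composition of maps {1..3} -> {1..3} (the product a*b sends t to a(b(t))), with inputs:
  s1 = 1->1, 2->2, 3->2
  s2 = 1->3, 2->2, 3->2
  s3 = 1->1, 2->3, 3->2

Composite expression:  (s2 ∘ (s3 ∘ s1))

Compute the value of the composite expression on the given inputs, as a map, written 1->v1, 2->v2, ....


(s3 ∘ s1) = 1->1, 2->3, 3->3
(s2 ∘ (s3 ∘ s1)) = 1->3, 2->2, 3->2

1->3, 2->2, 3->2


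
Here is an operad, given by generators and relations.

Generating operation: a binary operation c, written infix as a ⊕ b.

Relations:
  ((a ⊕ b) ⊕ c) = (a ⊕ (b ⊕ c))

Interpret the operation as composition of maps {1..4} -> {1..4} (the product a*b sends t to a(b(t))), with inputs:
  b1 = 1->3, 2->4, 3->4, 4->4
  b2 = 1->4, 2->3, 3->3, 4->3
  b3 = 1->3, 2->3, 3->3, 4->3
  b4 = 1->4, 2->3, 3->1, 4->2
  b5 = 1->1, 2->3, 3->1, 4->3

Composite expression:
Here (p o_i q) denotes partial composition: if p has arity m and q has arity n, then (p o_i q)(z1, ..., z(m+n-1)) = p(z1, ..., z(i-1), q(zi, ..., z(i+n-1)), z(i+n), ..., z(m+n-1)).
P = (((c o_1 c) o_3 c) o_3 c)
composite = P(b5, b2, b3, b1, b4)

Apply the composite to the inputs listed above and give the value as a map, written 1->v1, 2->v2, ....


1->1, 2->1, 3->1, 4->1


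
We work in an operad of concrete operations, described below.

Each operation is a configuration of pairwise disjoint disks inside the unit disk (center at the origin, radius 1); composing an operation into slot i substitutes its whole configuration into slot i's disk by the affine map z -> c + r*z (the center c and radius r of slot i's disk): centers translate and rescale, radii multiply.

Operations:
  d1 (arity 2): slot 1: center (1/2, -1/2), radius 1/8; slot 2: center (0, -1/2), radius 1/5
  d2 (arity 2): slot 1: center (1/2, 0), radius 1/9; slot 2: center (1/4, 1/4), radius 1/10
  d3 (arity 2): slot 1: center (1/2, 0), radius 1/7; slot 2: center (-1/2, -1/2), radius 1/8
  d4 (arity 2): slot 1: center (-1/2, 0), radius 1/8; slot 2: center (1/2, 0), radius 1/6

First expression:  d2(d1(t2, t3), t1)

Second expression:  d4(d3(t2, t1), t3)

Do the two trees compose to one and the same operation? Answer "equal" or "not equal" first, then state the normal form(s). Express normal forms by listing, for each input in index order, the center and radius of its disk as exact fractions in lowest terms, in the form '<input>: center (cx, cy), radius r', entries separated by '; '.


not equal: they reduce to t1: center (1/4, 1/4), radius 1/10; t2: center (5/9, -1/18), radius 1/72; t3: center (1/2, -1/18), radius 1/45 and t1: center (-9/16, -1/16), radius 1/64; t2: center (-7/16, 0), radius 1/56; t3: center (1/2, 0), radius 1/6

Normal form of the first expression: t1: center (1/4, 1/4), radius 1/10; t2: center (5/9, -1/18), radius 1/72; t3: center (1/2, -1/18), radius 1/45
Normal form of the second expression: t1: center (-9/16, -1/16), radius 1/64; t2: center (-7/16, 0), radius 1/56; t3: center (1/2, 0), radius 1/6
Different reductions; not equal.


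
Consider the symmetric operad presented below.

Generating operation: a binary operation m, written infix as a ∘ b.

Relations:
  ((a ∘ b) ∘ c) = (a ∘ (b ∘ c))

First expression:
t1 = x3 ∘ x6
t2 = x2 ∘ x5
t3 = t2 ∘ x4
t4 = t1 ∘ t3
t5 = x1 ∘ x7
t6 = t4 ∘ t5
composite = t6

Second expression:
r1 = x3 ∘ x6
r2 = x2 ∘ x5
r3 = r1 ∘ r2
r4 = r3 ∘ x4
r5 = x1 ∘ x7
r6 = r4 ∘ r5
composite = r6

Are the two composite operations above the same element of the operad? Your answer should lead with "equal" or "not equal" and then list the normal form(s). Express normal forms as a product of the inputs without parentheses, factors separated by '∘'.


equal; the common form is x3 ∘ x6 ∘ x2 ∘ x5 ∘ x4 ∘ x1 ∘ x7

The first expression reduces to x3 ∘ x6 ∘ x2 ∘ x5 ∘ x4 ∘ x1 ∘ x7
The second expression reduces to x3 ∘ x6 ∘ x2 ∘ x5 ∘ x4 ∘ x1 ∘ x7
The normal forms match — equal.


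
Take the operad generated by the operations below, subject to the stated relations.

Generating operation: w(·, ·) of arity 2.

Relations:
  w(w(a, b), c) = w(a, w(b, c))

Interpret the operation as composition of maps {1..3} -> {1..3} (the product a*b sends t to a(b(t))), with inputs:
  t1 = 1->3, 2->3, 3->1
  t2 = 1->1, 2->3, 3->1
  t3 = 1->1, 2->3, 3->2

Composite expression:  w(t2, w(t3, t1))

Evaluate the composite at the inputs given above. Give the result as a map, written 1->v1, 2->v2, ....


1->3, 2->3, 3->1

w(t3, t1) = 1->2, 2->2, 3->1
w(t2, w(t3, t1)) = 1->3, 2->3, 3->1


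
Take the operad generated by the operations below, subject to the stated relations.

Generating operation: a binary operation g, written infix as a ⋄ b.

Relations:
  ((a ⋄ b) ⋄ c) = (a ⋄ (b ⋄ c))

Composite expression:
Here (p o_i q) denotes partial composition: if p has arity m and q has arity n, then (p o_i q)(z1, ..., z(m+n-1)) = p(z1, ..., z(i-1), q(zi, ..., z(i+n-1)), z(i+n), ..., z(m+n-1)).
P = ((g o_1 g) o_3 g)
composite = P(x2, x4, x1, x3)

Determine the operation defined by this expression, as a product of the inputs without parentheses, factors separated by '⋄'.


x2 ⋄ x4 ⋄ x1 ⋄ x3

Key point: g is associative — brackets drop, the x-order remains.
(x2 ⋄ x4) unparenthesizes to x2 ⋄ x4
(x1 ⋄ x3) unparenthesizes to x1 ⋄ x3
((x2 ⋄ x4) ⋄ (x1 ⋄ x3)) unparenthesizes to x2 ⋄ x4 ⋄ x1 ⋄ x3


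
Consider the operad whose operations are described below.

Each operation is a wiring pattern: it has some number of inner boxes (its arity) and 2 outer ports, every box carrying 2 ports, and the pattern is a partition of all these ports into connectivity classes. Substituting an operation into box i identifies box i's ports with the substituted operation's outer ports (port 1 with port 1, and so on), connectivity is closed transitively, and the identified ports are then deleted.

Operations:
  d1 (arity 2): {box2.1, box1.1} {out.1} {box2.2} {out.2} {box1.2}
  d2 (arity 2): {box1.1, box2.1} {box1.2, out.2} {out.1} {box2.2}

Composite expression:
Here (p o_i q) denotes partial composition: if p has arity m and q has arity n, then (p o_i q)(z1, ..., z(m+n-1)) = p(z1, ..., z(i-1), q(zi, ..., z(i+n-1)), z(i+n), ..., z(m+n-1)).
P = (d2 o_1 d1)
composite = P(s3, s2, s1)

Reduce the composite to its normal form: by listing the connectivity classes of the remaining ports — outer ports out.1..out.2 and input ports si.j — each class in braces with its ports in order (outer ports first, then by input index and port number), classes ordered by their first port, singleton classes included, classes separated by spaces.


{out.1} {out.2} {s1.1} {s1.2} {s2.1, s3.1} {s2.2} {s3.2}

Two ports join when wires chain via d2-identified ports.
after d1, the pattern on (s3, s2) reads {out.1} {out.2} {s2.1, s3.1} {s2.2} {s3.2} (out.j = its outer ports)
after d2, the pattern on (s3, s2, s1) reads {out.1} {out.2} {s1.1} {s1.2} {s2.1, s3.1} {s2.2} {s3.2} (out.j = its outer ports)


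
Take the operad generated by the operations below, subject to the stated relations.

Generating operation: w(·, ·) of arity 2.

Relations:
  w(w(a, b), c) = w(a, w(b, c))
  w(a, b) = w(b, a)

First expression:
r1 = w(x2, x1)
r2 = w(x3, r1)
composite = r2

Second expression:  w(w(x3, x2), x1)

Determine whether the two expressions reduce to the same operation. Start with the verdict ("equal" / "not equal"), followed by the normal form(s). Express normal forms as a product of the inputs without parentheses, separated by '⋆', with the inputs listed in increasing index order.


equal; the common form is x1 ⋆ x2 ⋆ x3

Reducing the first expression gives x1 ⋆ x2 ⋆ x3
Reducing the second expression gives x1 ⋆ x2 ⋆ x3
The forms coincide; equal.


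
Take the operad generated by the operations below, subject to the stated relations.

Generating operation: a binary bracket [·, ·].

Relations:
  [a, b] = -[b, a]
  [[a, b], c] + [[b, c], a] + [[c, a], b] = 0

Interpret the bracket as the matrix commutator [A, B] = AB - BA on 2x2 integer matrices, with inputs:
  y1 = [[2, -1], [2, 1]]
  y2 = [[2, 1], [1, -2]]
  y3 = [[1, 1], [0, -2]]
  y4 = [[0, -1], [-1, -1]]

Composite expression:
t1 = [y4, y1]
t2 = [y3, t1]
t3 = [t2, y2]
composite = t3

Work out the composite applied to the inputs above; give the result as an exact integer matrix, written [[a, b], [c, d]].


[[-3, -30], [42, 3]]

[y4, y1] = [[-3, 0], [-3, 3]]
[y3, [y4, y1]] = [[-3, 6], [9, 3]]
[[y3, [y4, y1]], y2] = [[-3, -30], [42, 3]]


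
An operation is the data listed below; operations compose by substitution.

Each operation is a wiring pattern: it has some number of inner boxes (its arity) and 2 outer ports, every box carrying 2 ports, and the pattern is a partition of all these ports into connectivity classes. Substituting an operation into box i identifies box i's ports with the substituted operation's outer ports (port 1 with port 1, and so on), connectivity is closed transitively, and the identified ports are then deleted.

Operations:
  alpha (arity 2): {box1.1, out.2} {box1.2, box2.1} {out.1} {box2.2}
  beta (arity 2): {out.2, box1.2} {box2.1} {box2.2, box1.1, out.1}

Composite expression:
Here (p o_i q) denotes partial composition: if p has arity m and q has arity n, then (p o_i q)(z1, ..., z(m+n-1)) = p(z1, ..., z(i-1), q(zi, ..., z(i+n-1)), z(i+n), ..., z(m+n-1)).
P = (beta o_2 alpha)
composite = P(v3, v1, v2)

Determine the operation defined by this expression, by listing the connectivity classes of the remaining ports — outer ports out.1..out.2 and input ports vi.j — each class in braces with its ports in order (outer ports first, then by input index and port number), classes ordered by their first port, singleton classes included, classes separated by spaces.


{out.1, v1.1, v3.1} {out.2, v3.2} {v1.2, v2.1} {v2.2}


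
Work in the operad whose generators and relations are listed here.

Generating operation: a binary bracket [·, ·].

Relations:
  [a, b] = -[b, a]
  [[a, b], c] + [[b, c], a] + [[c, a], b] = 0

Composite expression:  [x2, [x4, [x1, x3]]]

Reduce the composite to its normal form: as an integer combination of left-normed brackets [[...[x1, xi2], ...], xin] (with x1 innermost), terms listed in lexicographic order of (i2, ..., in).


Antisymmetry and Jacobi reduce to x1-anchored left-normed brackets.
Composite bracket: [x2, [x4, [x1, x3]]]
The bracket unfolds into 8 signed words via [a, b] = ab - ba (2^3 = 8).
Only words starting with x1 matter:
  from x1x3x4x2, sign +1: term +[[[x1, x3], x4], x2]

[[[x1, x3], x4], x2]


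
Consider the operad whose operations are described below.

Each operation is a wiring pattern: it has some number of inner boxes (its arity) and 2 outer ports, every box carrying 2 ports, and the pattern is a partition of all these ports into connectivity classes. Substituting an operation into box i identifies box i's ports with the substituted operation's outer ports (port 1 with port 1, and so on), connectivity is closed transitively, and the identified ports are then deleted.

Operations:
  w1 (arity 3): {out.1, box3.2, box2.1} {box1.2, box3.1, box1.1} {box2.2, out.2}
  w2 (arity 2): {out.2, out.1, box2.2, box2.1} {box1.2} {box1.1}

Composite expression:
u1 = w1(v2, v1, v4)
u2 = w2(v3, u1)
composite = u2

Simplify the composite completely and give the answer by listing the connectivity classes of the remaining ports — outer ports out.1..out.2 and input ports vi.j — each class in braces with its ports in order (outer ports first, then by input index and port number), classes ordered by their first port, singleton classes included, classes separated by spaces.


{out.1, out.2, v1.1, v1.2, v4.2} {v2.1, v2.2, v4.1} {v3.1} {v3.2}


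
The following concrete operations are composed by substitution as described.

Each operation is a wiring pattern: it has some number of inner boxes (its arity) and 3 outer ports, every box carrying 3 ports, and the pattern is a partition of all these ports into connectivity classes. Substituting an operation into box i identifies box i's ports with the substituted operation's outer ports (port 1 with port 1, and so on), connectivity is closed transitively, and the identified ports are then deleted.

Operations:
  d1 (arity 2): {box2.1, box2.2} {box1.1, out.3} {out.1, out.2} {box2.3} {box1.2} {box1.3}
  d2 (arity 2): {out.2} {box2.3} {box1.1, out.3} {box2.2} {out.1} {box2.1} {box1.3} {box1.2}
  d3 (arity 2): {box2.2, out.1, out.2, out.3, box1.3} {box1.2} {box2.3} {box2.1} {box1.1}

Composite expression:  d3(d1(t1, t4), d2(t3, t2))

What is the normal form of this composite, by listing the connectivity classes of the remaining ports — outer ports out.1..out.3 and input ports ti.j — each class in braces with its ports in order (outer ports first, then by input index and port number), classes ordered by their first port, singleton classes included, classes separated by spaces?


{out.1, out.2, out.3, t1.1} {t1.2} {t1.3} {t2.1} {t2.2} {t2.3} {t3.1} {t3.2} {t3.3} {t4.1, t4.2} {t4.3}

After gluing at d3, chains via deleted ports link the t-ports.
composing d1 on (t1, t4), with out.j its own outer ports: {out.1, out.2} {out.3, t1.1} {t1.2} {t1.3} {t4.1, t4.2} {t4.3}
composing d2 on (t3, t2), with out.j its own outer ports: {out.1} {out.2} {out.3, t3.1} {t2.1} {t2.2} {t2.3} {t3.2} {t3.3}
composing d3 on (t1, t4, t3, t2), with out.j its own outer ports: {out.1, out.2, out.3, t1.1} {t1.2} {t1.3} {t2.1} {t2.2} {t2.3} {t3.1} {t3.2} {t3.3} {t4.1, t4.2} {t4.3}


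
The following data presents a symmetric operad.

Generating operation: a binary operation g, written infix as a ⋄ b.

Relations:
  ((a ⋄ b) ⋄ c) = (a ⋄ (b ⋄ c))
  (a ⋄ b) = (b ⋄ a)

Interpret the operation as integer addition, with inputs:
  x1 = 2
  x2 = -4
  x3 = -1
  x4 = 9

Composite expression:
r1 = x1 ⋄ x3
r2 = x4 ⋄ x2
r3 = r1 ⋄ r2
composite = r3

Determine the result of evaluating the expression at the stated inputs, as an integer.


6

(x1 ⋄ x3) = 1
(x4 ⋄ x2) = 5
((x1 ⋄ x3) ⋄ (x4 ⋄ x2)) = 6


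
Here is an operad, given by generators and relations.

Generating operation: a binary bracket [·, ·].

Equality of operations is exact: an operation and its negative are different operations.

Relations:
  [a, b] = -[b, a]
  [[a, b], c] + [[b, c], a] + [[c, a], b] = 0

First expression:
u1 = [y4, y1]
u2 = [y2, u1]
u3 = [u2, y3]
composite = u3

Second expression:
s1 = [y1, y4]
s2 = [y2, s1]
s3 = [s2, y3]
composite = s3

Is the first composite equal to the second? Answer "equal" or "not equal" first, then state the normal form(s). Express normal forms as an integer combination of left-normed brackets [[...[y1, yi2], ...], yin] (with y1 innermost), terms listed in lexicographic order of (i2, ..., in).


The first expression reduces to [[[y1, y4], y2], y3]
The second expression reduces to -[[[y1, y4], y2], y3]
They disagree, so not equal.

not equal — first [[[y1, y4], y2], y3], second -[[[y1, y4], y2], y3]


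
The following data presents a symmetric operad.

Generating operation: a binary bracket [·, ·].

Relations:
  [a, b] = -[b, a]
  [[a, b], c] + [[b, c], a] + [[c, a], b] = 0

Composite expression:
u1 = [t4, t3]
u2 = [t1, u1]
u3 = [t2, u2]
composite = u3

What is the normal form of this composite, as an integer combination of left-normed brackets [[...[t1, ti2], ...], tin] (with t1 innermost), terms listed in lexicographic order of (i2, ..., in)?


Left-normed coefficients sit on the t1-initial expansion words.
Composite bracket: [t2, [t1, [t4, t3]]]
Applying ab - ba throughout gives 8 signed words (2^3 = 8).
Coefficients come from the t1-initial words:
  the word t1t3t4t2 carries sign +1 and contributes +[[[t1, t3], t4], t2]
  the word t1t4t3t2 carries sign -1 and contributes -[[[t1, t4], t3], t2]

[[[t1, t3], t4], t2] - [[[t1, t4], t3], t2]


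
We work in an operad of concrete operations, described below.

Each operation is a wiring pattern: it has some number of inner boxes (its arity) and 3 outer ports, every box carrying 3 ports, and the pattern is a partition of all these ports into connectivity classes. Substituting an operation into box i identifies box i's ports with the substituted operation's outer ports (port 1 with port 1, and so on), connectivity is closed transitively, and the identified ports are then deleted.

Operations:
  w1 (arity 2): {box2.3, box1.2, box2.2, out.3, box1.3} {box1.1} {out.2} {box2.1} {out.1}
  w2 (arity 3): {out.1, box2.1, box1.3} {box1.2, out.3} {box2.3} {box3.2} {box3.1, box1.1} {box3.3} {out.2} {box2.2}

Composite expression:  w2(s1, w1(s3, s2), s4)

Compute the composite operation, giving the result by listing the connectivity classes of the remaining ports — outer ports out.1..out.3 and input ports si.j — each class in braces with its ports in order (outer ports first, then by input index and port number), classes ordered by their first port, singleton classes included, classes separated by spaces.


{out.1, s1.3} {out.2} {out.3, s1.2} {s1.1, s4.1} {s2.1} {s2.2, s2.3, s3.2, s3.3} {s3.1} {s4.2} {s4.3}

Substituting into w2 glues patterns; closure does the rest.
after w1, the pattern on (s3, s2) reads {out.1} {out.2} {out.3, s2.2, s2.3, s3.2, s3.3} {s2.1} {s3.1} (out.j = its outer ports)
after w2, the pattern on (s1, s3, s2, s4) reads {out.1, s1.3} {out.2} {out.3, s1.2} {s1.1, s4.1} {s2.1} {s2.2, s2.3, s3.2, s3.3} {s3.1} {s4.2} {s4.3} (out.j = its outer ports)


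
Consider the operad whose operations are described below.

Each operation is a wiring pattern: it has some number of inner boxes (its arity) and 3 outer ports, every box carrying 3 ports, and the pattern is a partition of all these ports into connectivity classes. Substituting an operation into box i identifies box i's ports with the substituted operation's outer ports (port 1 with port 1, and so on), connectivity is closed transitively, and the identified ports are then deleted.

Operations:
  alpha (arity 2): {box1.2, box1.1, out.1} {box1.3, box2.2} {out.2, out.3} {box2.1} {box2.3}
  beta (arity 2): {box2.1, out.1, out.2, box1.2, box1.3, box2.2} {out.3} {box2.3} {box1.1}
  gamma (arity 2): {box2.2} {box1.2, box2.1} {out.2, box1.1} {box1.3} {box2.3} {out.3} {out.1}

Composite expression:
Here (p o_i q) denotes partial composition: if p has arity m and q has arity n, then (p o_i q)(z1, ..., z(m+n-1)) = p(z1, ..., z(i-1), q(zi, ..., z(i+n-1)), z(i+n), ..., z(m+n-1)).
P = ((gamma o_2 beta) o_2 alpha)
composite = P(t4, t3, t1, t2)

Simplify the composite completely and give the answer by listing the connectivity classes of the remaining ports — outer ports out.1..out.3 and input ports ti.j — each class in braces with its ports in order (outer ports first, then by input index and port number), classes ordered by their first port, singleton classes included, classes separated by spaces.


Connectivity passes through glued gamma-boundaries; trace each wire chain.
through alpha, on inputs (t3, t1): {out.1, t3.1, t3.2} {out.2, out.3} {t1.1} {t1.2, t3.3} {t1.3} (out.j = stage outer ports)
through beta, on inputs (t3, t1, t2): {out.1, out.2, t2.1, t2.2} {out.3} {t1.1} {t1.2, t3.3} {t1.3} {t2.3} {t3.1, t3.2} (out.j = stage outer ports)
through gamma, on inputs (t4, t3, t1, t2): {out.1} {out.2, t4.1} {out.3} {t1.1} {t1.2, t3.3} {t1.3} {t2.1, t2.2, t4.2} {t2.3} {t3.1, t3.2} {t4.3} (out.j = stage outer ports)

{out.1} {out.2, t4.1} {out.3} {t1.1} {t1.2, t3.3} {t1.3} {t2.1, t2.2, t4.2} {t2.3} {t3.1, t3.2} {t4.3}


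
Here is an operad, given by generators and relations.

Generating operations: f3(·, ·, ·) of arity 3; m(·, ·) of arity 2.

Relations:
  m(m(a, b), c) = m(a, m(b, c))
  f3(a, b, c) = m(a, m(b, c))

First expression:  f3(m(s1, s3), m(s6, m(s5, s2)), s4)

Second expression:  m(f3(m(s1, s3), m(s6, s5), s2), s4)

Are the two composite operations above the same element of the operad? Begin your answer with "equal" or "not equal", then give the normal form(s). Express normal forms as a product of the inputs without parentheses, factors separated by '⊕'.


equal; the common form is s1 ⊕ s3 ⊕ s6 ⊕ s5 ⊕ s2 ⊕ s4


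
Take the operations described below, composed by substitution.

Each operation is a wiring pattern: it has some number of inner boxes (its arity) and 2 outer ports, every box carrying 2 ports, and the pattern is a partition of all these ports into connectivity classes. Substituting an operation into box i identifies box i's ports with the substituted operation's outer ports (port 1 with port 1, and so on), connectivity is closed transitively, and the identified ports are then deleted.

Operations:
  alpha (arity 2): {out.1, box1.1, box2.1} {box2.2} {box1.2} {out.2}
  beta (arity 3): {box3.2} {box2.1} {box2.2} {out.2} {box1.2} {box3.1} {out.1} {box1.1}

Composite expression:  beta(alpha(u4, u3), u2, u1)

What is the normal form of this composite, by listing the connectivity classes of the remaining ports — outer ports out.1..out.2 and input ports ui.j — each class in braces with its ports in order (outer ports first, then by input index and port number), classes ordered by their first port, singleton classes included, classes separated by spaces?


{out.1} {out.2} {u1.1} {u1.2} {u2.1} {u2.2} {u3.1, u4.1} {u3.2} {u4.2}


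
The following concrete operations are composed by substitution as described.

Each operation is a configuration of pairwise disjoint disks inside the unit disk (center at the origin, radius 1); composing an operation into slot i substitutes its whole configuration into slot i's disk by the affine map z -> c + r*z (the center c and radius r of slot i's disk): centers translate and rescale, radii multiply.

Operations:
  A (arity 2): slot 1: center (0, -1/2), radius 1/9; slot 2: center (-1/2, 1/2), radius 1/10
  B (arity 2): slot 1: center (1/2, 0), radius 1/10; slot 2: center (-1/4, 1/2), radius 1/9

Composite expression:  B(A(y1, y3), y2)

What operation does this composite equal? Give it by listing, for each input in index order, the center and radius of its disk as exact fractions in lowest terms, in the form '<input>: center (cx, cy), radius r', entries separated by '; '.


Only the slot chain above each y matters under B; compose those maps.
y1: after 2 affine steps, its disk has center (1/2, -1/20), radius 1/90
y3: after 2 affine steps, its disk has center (9/20, 1/20), radius 1/100
y2: after 1 affine step, its disk has center (-1/4, 1/2), radius 1/9

y1: center (1/2, -1/20), radius 1/90; y2: center (-1/4, 1/2), radius 1/9; y3: center (9/20, 1/20), radius 1/100


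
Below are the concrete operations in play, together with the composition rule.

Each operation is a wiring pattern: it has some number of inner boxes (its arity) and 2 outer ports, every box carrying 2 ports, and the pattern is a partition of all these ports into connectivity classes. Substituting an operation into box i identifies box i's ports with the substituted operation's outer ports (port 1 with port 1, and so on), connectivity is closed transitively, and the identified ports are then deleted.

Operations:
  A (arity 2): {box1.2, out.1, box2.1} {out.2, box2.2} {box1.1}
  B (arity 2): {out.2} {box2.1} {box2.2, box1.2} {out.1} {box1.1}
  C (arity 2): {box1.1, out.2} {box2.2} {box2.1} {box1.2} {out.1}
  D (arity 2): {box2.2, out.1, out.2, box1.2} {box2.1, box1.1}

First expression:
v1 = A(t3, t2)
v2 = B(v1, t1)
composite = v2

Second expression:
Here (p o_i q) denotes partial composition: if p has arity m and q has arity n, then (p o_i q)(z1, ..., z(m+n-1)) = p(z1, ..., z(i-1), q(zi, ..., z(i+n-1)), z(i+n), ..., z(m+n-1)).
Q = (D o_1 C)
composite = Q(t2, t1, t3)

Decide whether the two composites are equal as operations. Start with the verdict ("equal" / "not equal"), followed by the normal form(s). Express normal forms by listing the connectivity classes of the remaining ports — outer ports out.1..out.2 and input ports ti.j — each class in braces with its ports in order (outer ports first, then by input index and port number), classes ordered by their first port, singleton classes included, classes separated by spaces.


The first expression, normalized: {out.1} {out.2} {t1.1} {t1.2, t2.2} {t2.1, t3.2} {t3.1}
The second expression, normalized: {out.1, out.2, t2.1, t3.2} {t1.1} {t1.2} {t2.2} {t3.1}
They disagree, so not equal.

not equal: they reduce to {out.1} {out.2} {t1.1} {t1.2, t2.2} {t2.1, t3.2} {t3.1} and {out.1, out.2, t2.1, t3.2} {t1.1} {t1.2} {t2.2} {t3.1}


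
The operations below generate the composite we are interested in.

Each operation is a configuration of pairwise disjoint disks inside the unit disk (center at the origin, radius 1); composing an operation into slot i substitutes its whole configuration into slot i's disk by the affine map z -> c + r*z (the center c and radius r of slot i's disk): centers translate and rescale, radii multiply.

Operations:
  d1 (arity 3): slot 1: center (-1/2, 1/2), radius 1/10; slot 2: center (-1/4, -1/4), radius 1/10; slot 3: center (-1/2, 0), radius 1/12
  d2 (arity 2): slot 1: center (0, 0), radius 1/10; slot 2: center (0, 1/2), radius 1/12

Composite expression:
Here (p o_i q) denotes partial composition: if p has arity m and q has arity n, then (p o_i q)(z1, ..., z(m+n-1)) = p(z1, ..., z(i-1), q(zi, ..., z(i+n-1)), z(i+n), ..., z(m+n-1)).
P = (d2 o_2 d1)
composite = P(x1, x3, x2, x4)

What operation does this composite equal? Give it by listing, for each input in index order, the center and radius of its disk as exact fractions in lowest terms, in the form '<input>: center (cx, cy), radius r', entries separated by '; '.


x1: center (0, 0), radius 1/10; x2: center (-1/48, 23/48), radius 1/120; x3: center (-1/24, 13/24), radius 1/120; x4: center (-1/24, 1/2), radius 1/144


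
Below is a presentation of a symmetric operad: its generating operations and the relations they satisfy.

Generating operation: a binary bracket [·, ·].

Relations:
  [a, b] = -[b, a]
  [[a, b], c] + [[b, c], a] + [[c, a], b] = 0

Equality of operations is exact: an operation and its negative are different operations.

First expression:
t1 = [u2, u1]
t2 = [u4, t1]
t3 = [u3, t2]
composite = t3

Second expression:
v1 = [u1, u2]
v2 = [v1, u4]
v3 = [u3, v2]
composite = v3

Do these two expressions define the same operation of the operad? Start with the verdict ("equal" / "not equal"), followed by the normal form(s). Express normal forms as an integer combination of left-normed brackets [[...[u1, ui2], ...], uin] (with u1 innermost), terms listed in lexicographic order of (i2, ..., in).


equal; both compose to -[[[u1, u2], u4], u3]

The first composite normalizes to -[[[u1, u2], u4], u3]
The second composite normalizes to -[[[u1, u2], u4], u3]
One common form — equal.


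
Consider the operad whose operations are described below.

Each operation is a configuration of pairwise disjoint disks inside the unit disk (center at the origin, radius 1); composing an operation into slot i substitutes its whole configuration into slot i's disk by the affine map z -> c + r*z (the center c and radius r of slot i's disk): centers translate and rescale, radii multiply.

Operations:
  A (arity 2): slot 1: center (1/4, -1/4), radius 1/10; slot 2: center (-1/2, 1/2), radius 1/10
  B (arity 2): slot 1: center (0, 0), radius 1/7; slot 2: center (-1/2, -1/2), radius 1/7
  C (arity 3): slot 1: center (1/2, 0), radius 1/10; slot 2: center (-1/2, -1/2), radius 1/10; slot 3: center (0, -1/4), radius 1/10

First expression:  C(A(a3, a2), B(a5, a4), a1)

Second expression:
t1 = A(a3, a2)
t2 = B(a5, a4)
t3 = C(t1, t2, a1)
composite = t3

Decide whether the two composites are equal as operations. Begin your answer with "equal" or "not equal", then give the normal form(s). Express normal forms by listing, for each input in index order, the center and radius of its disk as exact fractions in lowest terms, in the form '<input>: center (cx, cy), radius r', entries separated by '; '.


The first expression, normalized: a1: center (0, -1/4), radius 1/10; a2: center (9/20, 1/20), radius 1/100; a3: center (21/40, -1/40), radius 1/100; a4: center (-11/20, -11/20), radius 1/70; a5: center (-1/2, -1/2), radius 1/70
The second expression, normalized: a1: center (0, -1/4), radius 1/10; a2: center (9/20, 1/20), radius 1/100; a3: center (21/40, -1/40), radius 1/100; a4: center (-11/20, -11/20), radius 1/70; a5: center (-1/2, -1/2), radius 1/70
Same normal form: equal.

equal; both compose to a1: center (0, -1/4), radius 1/10; a2: center (9/20, 1/20), radius 1/100; a3: center (21/40, -1/40), radius 1/100; a4: center (-11/20, -11/20), radius 1/70; a5: center (-1/2, -1/2), radius 1/70


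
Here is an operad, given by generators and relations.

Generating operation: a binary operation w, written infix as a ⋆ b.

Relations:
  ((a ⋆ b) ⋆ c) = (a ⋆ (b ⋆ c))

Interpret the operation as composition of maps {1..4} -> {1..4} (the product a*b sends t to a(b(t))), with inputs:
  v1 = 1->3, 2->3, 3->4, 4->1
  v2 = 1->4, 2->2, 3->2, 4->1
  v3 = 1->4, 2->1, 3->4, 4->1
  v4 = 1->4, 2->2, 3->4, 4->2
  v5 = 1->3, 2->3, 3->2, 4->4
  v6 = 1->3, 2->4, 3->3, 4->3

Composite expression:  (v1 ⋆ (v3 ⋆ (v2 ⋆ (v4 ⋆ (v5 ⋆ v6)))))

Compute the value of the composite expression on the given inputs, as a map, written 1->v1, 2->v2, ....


1->3, 2->3, 3->3, 4->3


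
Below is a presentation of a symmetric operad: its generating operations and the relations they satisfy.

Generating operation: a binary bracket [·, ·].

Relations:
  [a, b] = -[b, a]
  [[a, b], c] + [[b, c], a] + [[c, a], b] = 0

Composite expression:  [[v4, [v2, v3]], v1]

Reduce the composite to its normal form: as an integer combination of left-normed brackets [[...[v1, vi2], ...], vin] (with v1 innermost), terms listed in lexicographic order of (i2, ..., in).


[[[v1, v2], v3], v4] - [[[v1, v3], v2], v4] - [[[v1, v4], v2], v3] + [[[v1, v4], v3], v2]


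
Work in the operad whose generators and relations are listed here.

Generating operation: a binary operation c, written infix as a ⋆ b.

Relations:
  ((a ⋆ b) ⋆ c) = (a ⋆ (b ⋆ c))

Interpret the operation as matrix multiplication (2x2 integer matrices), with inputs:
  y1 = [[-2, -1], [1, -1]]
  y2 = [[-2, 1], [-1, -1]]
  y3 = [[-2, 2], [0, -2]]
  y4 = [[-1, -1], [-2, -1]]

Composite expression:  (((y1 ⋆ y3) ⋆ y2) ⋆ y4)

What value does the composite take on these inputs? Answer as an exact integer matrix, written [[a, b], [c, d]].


[[-6, 0], [12, 6]]

(y1 ⋆ y3) = [[4, -2], [-2, 4]]
((y1 ⋆ y3) ⋆ y2) = [[-6, 6], [0, -6]]
(((y1 ⋆ y3) ⋆ y2) ⋆ y4) = [[-6, 0], [12, 6]]
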